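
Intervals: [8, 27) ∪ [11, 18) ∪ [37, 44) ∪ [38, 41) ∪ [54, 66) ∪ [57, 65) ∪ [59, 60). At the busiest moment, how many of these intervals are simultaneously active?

Sweep endpoints in order; track running count of active intervals.
Peak of 3 reached at 59.

3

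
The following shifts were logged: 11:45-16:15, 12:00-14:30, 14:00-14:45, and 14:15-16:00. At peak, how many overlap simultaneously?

At 14:15, 4 of the intervals are simultaneously active.
No point has more.

4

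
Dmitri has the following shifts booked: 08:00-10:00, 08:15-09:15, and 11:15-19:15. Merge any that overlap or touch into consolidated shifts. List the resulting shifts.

08:00–10:00, 11:15–19:15

08:15–09:15 overlaps/touches 08:00–10:00 → extend to 08:00–10:00.
11:15–19:15 is disjoint → start new block.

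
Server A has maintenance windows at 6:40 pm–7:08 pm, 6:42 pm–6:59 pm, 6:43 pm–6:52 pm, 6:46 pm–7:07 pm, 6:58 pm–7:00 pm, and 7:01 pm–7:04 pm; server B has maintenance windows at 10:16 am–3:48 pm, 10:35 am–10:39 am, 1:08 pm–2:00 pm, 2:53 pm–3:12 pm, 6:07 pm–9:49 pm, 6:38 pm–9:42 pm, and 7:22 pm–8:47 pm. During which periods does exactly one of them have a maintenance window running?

A, merged: 6:40 pm–7:08 pm.
B, merged: 10:16 am–3:48 pm, 6:07 pm–9:49 pm.
Only in the first: none.
Only in the second: 10:16 am–3:48 pm, 6:07 pm–6:40 pm, 7:08 pm–9:49 pm.
Together these are the periods covered by exactly one.

10:16 am–3:48 pm, 6:07 pm–6:40 pm, 7:08 pm–9:49 pm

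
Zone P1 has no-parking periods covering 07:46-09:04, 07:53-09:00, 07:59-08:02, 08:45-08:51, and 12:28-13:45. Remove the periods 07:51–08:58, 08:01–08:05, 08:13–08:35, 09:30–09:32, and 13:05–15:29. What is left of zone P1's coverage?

07:46–07:51, 08:58–09:04, 12:28–13:05

First set merges to 07:46–09:04, 12:28–13:45.
Second set merges to 07:51–08:58, 09:30–09:32, 13:05–15:29.
07:46–09:04 minus B → 07:46–07:51, 08:58–09:04.
12:28–13:45 minus B → 12:28–13:05.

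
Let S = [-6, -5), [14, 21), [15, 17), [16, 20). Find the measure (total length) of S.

Merged: [-6, -5), [14, 21).
Lengths: 1 + 7 = 8.

8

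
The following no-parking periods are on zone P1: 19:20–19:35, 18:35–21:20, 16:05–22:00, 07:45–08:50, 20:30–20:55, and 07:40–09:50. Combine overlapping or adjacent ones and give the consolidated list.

Sort by start: 07:40-09:50, 07:45-08:50, 16:05-22:00, 18:35-21:20, 19:20-19:35, 20:30-20:55.
07:45-08:50 overlaps/touches 07:40-09:50 → extend to 07:40-09:50.
16:05-22:00 is disjoint → start new block.
18:35-21:20 overlaps/touches 16:05-22:00 → extend to 16:05-22:00.
19:20-19:35 overlaps/touches 16:05-22:00 → extend to 16:05-22:00.
20:30-20:55 overlaps/touches 16:05-22:00 → extend to 16:05-22:00.

07:40-09:50, 16:05-22:00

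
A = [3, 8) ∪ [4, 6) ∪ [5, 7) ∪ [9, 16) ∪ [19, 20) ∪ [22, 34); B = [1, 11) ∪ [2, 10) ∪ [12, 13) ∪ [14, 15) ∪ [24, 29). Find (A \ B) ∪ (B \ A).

A, merged: [3, 8), [9, 16), [19, 20), [22, 34).
B, merged: [1, 11), [12, 13), [14, 15), [24, 29).
Only in the first: [11, 12), [13, 14), [15, 16), [19, 20), [22, 24), [29, 34).
Only in the second: [1, 3), [8, 9).
Together these are the periods covered by exactly one.

[1, 3) ∪ [8, 9) ∪ [11, 12) ∪ [13, 14) ∪ [15, 16) ∪ [19, 20) ∪ [22, 24) ∪ [29, 34)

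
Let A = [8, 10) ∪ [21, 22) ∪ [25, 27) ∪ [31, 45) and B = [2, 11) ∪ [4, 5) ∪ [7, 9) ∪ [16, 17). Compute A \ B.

[21, 22) ∪ [25, 27) ∪ [31, 45)

B, merged: [2, 11), [16, 17).
[8, 10): fully covered by B → removed.
[21, 22): no B overlap → unchanged.
[25, 27): no B overlap → unchanged.
[31, 45): no B overlap → unchanged.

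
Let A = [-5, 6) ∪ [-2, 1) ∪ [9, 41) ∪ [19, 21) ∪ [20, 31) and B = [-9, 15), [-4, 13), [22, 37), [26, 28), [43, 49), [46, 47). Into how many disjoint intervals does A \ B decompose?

2

First set merges to [-5, 6), [9, 41).
Second set merges to [-9, 15), [22, 37), [43, 49).
A \ B = [15, 22), [37, 41).
That is 2 disjoint pieces.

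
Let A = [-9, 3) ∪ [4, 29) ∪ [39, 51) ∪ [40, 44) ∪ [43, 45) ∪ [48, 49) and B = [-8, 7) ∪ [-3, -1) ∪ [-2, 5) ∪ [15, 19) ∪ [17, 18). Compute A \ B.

A, merged: [-9, 3), [4, 29), [39, 51).
B, merged: [-8, 7), [15, 19).
[-9, 3) \ B = [-9, -8).
[4, 29) \ B = [7, 15), [19, 29).
[39, 51): nothing removed.

[-9, -8) ∪ [7, 15) ∪ [19, 29) ∪ [39, 51)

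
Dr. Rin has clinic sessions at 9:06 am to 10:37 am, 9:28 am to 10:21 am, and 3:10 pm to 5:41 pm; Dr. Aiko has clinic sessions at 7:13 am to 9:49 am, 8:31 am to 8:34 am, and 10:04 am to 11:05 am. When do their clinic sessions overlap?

First set merges to 9:06 am–10:37 am, 3:10 pm–5:41 pm.
Second set merges to 7:13 am–9:49 am, 10:04 am–11:05 am.
9:06 am–10:37 am overlaps B on 9:06 am–9:49 am, 10:04 am–10:37 am.
3:10 pm–5:41 pm falls entirely outside B.

9:06 am–9:49 am, 10:04 am–10:37 am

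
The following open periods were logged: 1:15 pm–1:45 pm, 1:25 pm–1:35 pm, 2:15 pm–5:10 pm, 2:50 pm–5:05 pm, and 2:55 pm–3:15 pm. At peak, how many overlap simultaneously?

At 2:55 pm, 3 of the intervals are simultaneously active.
No point has more.

3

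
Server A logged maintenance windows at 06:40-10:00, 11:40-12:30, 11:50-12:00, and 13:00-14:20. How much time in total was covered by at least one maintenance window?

5 h 30 min

Merged: 06:40-10:00, 11:40-12:30, 13:00-14:20.
Lengths: 3 h 20 min + 50 min + 1 h 20 min = 5 h 30 min.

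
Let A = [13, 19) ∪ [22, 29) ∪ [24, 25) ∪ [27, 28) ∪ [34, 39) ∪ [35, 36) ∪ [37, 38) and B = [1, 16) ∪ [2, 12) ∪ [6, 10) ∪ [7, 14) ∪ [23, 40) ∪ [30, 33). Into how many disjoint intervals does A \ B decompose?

First set merges to [13, 19), [22, 29), [34, 39).
Second set merges to [1, 16), [23, 40).
A \ B = [16, 19), [22, 23).
That is 2 disjoint pieces.

2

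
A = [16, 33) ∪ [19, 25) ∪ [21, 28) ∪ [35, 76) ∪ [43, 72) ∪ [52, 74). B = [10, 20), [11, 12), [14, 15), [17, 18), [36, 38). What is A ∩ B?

First set merges to [16, 33), [35, 76).
Second set merges to [10, 20), [36, 38).
[16, 33) overlaps B on [16, 20).
[35, 76) overlaps B on [36, 38).

[16, 20) ∪ [36, 38)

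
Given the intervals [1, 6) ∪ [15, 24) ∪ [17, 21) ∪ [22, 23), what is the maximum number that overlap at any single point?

Sweep endpoints in order; track running count of active intervals.
Peak of 2 reached at 17.

2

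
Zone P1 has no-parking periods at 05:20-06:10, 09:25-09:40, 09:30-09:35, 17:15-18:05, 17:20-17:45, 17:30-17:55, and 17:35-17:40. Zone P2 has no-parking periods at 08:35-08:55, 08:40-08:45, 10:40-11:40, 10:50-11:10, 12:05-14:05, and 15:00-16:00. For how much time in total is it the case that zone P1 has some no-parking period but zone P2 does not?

1 h 55 min

First set merges to 05:20–06:10, 09:25–09:40, 17:15–18:05.
Second set merges to 08:35–08:55, 10:40–11:40, 12:05–14:05, 15:00–16:00.
A \ B = 05:20–06:10, 09:25–09:40, 17:15–18:05.
Total: 50 min + 15 min + 50 min = 1 h 55 min.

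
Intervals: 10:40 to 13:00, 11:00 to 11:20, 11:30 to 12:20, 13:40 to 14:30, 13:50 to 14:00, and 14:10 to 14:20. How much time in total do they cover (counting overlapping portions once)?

3 h 10 min

Merged: 10:40–13:00, 13:40–14:30.
Lengths: 2 h 20 min + 50 min = 3 h 10 min.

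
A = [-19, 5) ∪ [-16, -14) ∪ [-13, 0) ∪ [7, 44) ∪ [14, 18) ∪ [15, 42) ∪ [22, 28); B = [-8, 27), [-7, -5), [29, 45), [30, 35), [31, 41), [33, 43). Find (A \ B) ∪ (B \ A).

[-19, -8) ∪ [5, 7) ∪ [27, 29) ∪ [44, 45)

First set merges to [-19, 5), [7, 44).
Second set merges to [-8, 27), [29, 45).
A \ B = [-19, -8), [27, 29).
B \ A = [5, 7), [44, 45).
Union of the two gives the symmetric difference.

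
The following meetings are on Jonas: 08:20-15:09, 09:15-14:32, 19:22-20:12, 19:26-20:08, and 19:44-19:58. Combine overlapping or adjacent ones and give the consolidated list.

09:15-14:32 overlaps/touches 08:20-15:09 → extend to 08:20-15:09.
19:22-20:12 is disjoint → start new block.
19:26-20:08 overlaps/touches 19:22-20:12 → extend to 19:22-20:12.
19:44-19:58 overlaps/touches 19:22-20:12 → extend to 19:22-20:12.

08:20-15:09, 19:22-20:12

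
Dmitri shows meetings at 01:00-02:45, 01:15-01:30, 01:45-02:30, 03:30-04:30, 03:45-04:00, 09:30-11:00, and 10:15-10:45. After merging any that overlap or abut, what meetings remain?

01:00–02:45, 03:30–04:30, 09:30–11:00

01:15–01:30 overlaps/touches 01:00–02:45 → extend to 01:00–02:45.
01:45–02:30 overlaps/touches 01:00–02:45 → extend to 01:00–02:45.
03:30–04:30 is disjoint → start new block.
03:45–04:00 overlaps/touches 03:30–04:30 → extend to 03:30–04:30.
09:30–11:00 is disjoint → start new block.
10:15–10:45 overlaps/touches 09:30–11:00 → extend to 09:30–11:00.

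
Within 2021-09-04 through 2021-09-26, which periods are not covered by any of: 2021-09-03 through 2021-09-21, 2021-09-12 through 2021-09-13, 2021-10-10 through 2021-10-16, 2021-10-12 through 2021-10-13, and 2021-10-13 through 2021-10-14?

The merged coverage is 2021-09-03 through 2021-09-21, 2021-10-10 through 2021-10-16.
Complement within 2021-09-04 through 2021-09-26: 2021-09-22 through 2021-09-26.

2021-09-22 through 2021-09-26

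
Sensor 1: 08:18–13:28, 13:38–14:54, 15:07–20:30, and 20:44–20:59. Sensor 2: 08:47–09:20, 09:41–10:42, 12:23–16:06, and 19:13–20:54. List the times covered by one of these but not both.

08:18–08:47, 09:20–09:41, 10:42–12:23, 13:28–13:38, 14:54–15:07, 16:06–19:13, 20:30–20:44, 20:54–20:59

A but not B: 08:18–08:47, 09:20–09:41, 10:42–12:23, 16:06–19:13, 20:54–20:59.
B but not A: 13:28–13:38, 14:54–15:07, 20:30–20:44.
Combining gives A △ B.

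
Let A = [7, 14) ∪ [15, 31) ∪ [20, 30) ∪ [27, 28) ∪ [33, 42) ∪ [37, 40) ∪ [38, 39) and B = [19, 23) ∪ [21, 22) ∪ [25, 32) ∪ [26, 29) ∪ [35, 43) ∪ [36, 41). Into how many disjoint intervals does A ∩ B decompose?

First set merges to [7, 14), [15, 31), [33, 42).
Second set merges to [19, 23), [25, 32), [35, 43).
A ∩ B = [19, 23), [25, 31), [35, 42).
That is 3 disjoint pieces.

3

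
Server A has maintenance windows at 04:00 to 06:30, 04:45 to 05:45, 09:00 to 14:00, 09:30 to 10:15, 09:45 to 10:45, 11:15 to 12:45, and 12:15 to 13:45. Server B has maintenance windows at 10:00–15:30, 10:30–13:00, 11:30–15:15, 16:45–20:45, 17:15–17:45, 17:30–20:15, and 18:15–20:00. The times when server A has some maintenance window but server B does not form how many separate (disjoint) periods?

2

First set merges to 04:00–06:30, 09:00–14:00.
Second set merges to 10:00–15:30, 16:45–20:45.
A \ B = 04:00–06:30, 09:00–10:00.
That is 2 disjoint pieces.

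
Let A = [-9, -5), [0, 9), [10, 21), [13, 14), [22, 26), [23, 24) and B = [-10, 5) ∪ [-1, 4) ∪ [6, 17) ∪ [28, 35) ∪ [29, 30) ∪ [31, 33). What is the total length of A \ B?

9

Merge the first list: [-9, -5), [0, 9), [10, 21), [22, 26).
Merge the second list: [-10, 5), [6, 17), [28, 35).
A \ B = [5, 6), [17, 21), [22, 26).
Total: 1 + 4 + 4 = 9.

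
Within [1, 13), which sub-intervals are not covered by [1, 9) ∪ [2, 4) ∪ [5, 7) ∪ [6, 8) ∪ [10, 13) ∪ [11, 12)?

[9, 10)

The merged coverage is [1, 9), [10, 13).
Complement within [1, 13): [9, 10).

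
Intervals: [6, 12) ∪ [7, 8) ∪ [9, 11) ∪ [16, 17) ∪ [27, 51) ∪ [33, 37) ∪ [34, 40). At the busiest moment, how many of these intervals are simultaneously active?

Walk the sorted start/end points keeping a running depth.
The depth first hits 3 at 34.

3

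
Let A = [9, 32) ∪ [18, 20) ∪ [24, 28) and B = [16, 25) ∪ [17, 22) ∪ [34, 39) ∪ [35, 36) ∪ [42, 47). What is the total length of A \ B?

14

Merge the first list: [9, 32).
Merge the second list: [16, 25), [34, 39), [42, 47).
A \ B = [9, 16), [25, 32).
Total: 7 + 7 = 14.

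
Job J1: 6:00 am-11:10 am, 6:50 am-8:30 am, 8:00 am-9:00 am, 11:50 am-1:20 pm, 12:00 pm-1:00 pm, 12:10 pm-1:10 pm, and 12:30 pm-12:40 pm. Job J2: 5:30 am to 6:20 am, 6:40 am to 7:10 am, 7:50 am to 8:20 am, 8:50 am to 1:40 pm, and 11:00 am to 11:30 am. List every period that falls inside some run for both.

A, merged: 6:00 am-11:10 am, 11:50 am-1:20 pm.
B, merged: 5:30 am-6:20 am, 6:40 am-7:10 am, 7:50 am-8:20 am, 8:50 am-1:40 pm.
6:00 am-11:10 am meets the second set on 6:00 am-6:20 am, 6:40 am-7:10 am, 7:50 am-8:20 am, 8:50 am-11:10 am.
11:50 am-1:20 pm meets the second set on 11:50 am-1:20 pm.

6:00 am-6:20 am, 6:40 am-7:10 am, 7:50 am-8:20 am, 8:50 am-11:10 am, 11:50 am-1:20 pm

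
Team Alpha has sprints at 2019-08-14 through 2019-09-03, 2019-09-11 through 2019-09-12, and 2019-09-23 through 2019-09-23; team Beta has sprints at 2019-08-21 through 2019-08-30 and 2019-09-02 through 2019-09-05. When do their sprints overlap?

2019-08-14 through 2019-09-03 ∩ B → 2019-08-21 through 2019-08-30, 2019-09-02 through 2019-09-03.
2019-09-11 through 2019-09-12 meets no B interval.
2019-09-23 through 2019-09-23 meets no B interval.

2019-08-21 through 2019-08-30, 2019-09-02 through 2019-09-03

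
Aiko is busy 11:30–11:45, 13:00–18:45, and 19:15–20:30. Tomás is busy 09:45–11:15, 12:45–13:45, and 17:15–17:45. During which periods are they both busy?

13:00–13:45, 17:15–17:45

11:30–11:45 falls entirely outside B.
13:00–18:45 overlaps B on 13:00–13:45, 17:15–17:45.
19:15–20:30 falls entirely outside B.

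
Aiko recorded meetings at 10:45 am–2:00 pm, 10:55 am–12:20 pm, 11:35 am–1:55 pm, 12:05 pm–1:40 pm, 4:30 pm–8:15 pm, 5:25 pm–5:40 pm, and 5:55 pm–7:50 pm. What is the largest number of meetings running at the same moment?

Walk the sorted start/end points keeping a running depth.
The depth first hits 4 at 12:05 pm.

4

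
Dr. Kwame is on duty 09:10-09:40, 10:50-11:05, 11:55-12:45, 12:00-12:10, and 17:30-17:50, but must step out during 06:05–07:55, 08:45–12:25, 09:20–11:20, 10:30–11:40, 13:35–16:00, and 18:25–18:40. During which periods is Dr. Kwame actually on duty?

A, merged: 09:10–09:40, 10:50–11:05, 11:55–12:45, 17:30–17:50.
B, merged: 06:05–07:55, 08:45–12:25, 13:35–16:00, 18:25–18:40.
09:10–09:40 lies entirely inside B → drops out.
10:50–11:05 lies entirely inside B → drops out.
11:55–12:45 with B removed leaves 12:25–12:45.
17:30–17:50 is untouched.

12:25–12:45, 17:30–17:50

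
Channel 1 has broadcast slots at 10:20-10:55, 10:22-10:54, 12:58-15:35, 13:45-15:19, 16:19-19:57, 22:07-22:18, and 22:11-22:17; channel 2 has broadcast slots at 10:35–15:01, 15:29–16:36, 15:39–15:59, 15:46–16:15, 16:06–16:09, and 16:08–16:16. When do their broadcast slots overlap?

A, merged: 10:20-10:55, 12:58-15:35, 16:19-19:57, 22:07-22:18.
B, merged: 10:35-15:01, 15:29-16:36.
10:20-10:55 overlaps B on 10:35-10:55.
12:58-15:35 overlaps B on 12:58-15:01, 15:29-15:35.
16:19-19:57 overlaps B on 16:19-16:36.
22:07-22:18 falls entirely outside B.

10:35-10:55, 12:58-15:01, 15:29-15:35, 16:19-16:36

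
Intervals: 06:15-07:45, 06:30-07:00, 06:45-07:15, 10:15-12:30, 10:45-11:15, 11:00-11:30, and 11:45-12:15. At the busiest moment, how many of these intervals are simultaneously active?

Sweep endpoints in order; track running count of active intervals.
Peak of 3 reached at 06:45.

3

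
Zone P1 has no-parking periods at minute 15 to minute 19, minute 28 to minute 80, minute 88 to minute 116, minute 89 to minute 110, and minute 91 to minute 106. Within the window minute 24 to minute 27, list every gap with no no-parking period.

minute 24 to minute 27

Covered (merged): minute 15 to minute 19, minute 28 to minute 80, minute 88 to minute 116.
Complement within minute 24 to minute 27: minute 24 to minute 27.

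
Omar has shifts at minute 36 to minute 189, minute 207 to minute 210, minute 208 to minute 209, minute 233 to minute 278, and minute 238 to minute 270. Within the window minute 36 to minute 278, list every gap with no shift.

The merged coverage is minute 36 to minute 189, minute 207 to minute 210, minute 233 to minute 278.
Uncovered inside minute 36 to minute 278: minute 189 to minute 207, minute 210 to minute 233.

minute 189 to minute 207, minute 210 to minute 233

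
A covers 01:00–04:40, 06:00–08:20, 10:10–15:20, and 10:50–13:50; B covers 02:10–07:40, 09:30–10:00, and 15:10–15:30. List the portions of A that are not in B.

01:00-02:10, 07:40-08:20, 10:10-15:10

First set merges to 01:00-04:40, 06:00-08:20, 10:10-15:20.
01:00-04:40 with B removed leaves 01:00-02:10.
06:00-08:20 with B removed leaves 07:40-08:20.
10:10-15:20 with B removed leaves 10:10-15:10.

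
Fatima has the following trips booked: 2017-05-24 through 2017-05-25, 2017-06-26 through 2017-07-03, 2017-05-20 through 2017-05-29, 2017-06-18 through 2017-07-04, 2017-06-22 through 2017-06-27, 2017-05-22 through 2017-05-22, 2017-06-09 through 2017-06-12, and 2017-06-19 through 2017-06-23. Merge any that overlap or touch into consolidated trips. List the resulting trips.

2017-05-20 through 2017-05-29, 2017-06-09 through 2017-06-12, 2017-06-18 through 2017-07-04

Sort by start: 2017-05-20 through 2017-05-29, 2017-05-22 through 2017-05-22, 2017-05-24 through 2017-05-25, 2017-06-09 through 2017-06-12, 2017-06-18 through 2017-07-04, 2017-06-19 through 2017-06-23, 2017-06-22 through 2017-06-27, 2017-06-26 through 2017-07-03.
2017-05-22 through 2017-05-22 overlaps/touches 2017-05-20 through 2017-05-29 → extend to 2017-05-20 through 2017-05-29.
2017-05-24 through 2017-05-25 overlaps/touches 2017-05-20 through 2017-05-29 → extend to 2017-05-20 through 2017-05-29.
2017-06-09 through 2017-06-12 is disjoint → start new block.
2017-06-18 through 2017-07-04 is disjoint → start new block.
2017-06-19 through 2017-06-23 overlaps/touches 2017-06-18 through 2017-07-04 → extend to 2017-06-18 through 2017-07-04.
2017-06-22 through 2017-06-27 overlaps/touches 2017-06-18 through 2017-07-04 → extend to 2017-06-18 through 2017-07-04.
2017-06-26 through 2017-07-03 overlaps/touches 2017-06-18 through 2017-07-04 → extend to 2017-06-18 through 2017-07-04.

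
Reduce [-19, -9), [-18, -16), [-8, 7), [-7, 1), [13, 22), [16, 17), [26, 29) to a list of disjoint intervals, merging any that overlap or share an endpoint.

[-18, -16) overlaps/touches [-19, -9) → extend to [-19, -9).
[-8, 7) is disjoint → start new block.
[-7, 1) overlaps/touches [-8, 7) → extend to [-8, 7).
[13, 22) is disjoint → start new block.
[16, 17) overlaps/touches [13, 22) → extend to [13, 22).
[26, 29) is disjoint → start new block.

[-19, -9) ∪ [-8, 7) ∪ [13, 22) ∪ [26, 29)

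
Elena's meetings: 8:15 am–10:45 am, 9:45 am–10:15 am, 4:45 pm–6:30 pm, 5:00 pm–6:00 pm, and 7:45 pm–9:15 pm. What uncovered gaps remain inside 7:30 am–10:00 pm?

Covered (merged): 8:15 am–10:45 am, 4:45 pm–6:30 pm, 7:45 pm–9:15 pm.
Uncovered inside 7:30 am–10:00 pm: 7:30 am–8:15 am, 10:45 am–4:45 pm, 6:30 pm–7:45 pm, 9:15 pm–10:00 pm.

7:30 am–8:15 am, 10:45 am–4:45 pm, 6:30 pm–7:45 pm, 9:15 pm–10:00 pm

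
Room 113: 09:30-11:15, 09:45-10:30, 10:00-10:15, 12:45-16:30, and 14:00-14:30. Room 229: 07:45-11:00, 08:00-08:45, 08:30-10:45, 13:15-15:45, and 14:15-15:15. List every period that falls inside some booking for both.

Merge the first list: 09:30–11:15, 12:45–16:30.
Merge the second list: 07:45–11:00, 13:15–15:45.
09:30–11:15 meets the second set on 09:30–11:00.
12:45–16:30 meets the second set on 13:15–15:45.

09:30–11:00, 13:15–15:45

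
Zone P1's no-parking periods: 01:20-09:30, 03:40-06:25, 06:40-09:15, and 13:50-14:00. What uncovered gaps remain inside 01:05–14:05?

After merging, the occupied span is 01:20–09:30, 13:50–14:00.
Gaps within 01:05–14:05: 01:05–01:20, 09:30–13:50, 14:00–14:05.

01:05–01:20, 09:30–13:50, 14:00–14:05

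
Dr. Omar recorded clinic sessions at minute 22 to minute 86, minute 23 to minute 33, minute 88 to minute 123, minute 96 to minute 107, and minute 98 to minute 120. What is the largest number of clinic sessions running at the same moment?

At minute 98, 3 of the intervals are simultaneously active.
No point has more.

3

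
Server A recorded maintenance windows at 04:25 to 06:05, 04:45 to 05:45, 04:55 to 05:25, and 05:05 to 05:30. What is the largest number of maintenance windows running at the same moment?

Sweep endpoints in order; track running count of active intervals.
Peak of 4 reached at 05:05.

4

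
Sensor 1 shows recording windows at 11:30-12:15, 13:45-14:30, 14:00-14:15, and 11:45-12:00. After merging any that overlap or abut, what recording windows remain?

11:30–12:15, 13:45–14:30

Sort by start: 11:30–12:15, 11:45–12:00, 13:45–14:30, 14:00–14:15.
11:45–12:00 overlaps/touches 11:30–12:15 → extend to 11:30–12:15.
13:45–14:30 is disjoint → start new block.
14:00–14:15 overlaps/touches 13:45–14:30 → extend to 13:45–14:30.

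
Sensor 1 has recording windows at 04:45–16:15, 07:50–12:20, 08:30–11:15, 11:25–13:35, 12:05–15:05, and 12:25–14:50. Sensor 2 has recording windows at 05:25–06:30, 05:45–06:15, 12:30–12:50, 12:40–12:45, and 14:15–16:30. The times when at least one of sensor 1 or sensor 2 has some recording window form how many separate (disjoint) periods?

1

First set merges to 04:45-16:15.
Second set merges to 05:25-06:30, 12:30-12:50, 14:15-16:30.
A ∪ B = 04:45-16:30.
That is 1 disjoint piece.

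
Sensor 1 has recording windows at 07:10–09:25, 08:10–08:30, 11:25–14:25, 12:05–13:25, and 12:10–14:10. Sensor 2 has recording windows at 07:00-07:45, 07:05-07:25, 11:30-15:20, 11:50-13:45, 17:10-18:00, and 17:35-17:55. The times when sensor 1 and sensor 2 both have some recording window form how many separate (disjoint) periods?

2

A, merged: 07:10–09:25, 11:25–14:25.
B, merged: 07:00–07:45, 11:30–15:20, 17:10–18:00.
A ∩ B = 07:10–07:45, 11:30–14:25.
That is 2 disjoint pieces.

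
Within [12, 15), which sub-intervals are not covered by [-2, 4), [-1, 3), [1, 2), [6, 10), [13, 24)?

Covered (merged): [-2, 4), [6, 10), [13, 24).
Complement within [12, 15): [12, 13).

[12, 13)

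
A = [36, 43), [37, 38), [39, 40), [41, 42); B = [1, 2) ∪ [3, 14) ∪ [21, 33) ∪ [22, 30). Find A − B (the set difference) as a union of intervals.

[36, 43)

A, merged: [36, 43).
B, merged: [1, 2), [3, 14), [21, 33).
[36, 43): no B overlap → unchanged.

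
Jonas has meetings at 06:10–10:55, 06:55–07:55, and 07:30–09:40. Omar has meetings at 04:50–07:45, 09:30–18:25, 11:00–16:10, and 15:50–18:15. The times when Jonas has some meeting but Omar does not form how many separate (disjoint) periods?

1

First set merges to 06:10–10:55.
Second set merges to 04:50–07:45, 09:30–18:25.
A \ B = 07:45–09:30.
That is 1 disjoint piece.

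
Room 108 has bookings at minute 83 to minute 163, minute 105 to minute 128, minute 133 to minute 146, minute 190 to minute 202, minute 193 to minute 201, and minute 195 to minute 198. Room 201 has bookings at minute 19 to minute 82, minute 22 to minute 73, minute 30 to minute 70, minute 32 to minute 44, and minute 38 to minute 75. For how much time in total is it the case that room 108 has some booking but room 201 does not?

Merge the first list: minute 83 to minute 163, minute 190 to minute 202.
Merge the second list: minute 19 to minute 82.
A \ B = minute 83 to minute 163, minute 190 to minute 202.
Total: 80 minutes + 12 minutes = 92 minutes.

92 minutes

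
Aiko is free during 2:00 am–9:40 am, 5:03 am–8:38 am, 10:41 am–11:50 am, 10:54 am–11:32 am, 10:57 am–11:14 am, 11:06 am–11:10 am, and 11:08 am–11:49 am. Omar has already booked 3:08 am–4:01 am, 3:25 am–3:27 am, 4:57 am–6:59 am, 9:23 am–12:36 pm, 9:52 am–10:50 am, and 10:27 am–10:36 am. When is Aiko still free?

Merge the first list: 2:00 am-9:40 am, 10:41 am-11:50 am.
Merge the second list: 3:08 am-4:01 am, 4:57 am-6:59 am, 9:23 am-12:36 pm.
2:00 am-9:40 am minus B → 2:00 am-3:08 am, 4:01 am-4:57 am, 6:59 am-9:23 am.
10:41 am-11:50 am: fully covered by B → removed.

2:00 am-3:08 am, 4:01 am-4:57 am, 6:59 am-9:23 am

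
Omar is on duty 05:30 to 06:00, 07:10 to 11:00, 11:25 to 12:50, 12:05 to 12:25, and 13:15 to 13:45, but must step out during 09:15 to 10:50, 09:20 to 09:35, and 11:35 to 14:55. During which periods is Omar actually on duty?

05:30-06:00, 07:10-09:15, 10:50-11:00, 11:25-11:35

Merge the first list: 05:30-06:00, 07:10-11:00, 11:25-12:50, 13:15-13:45.
Merge the second list: 09:15-10:50, 11:35-14:55.
05:30-06:00 is untouched.
07:10-11:00 with B removed leaves 07:10-09:15, 10:50-11:00.
11:25-12:50 with B removed leaves 11:25-11:35.
13:15-13:45 lies entirely inside B → drops out.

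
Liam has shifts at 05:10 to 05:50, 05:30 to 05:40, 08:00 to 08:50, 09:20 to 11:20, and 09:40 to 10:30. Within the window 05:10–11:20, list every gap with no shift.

05:50–08:00, 08:50–09:20

Covered (merged): 05:10–05:50, 08:00–08:50, 09:20–11:20.
Gaps within 05:10–11:20: 05:50–08:00, 08:50–09:20.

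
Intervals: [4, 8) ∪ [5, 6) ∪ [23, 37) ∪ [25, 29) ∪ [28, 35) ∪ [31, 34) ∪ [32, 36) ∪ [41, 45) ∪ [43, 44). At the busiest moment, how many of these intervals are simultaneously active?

4

At 32, 4 of the intervals are simultaneously active.
No point has more.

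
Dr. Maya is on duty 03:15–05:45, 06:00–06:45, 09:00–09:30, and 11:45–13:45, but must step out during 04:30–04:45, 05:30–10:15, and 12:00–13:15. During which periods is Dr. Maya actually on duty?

03:15–04:30, 04:45–05:30, 11:45–12:00, 13:15–13:45

03:15–05:45 \ B = 03:15–04:30, 04:45–05:30.
06:00–06:45: entirely removed.
09:00–09:30: entirely removed.
11:45–13:45 \ B = 11:45–12:00, 13:15–13:45.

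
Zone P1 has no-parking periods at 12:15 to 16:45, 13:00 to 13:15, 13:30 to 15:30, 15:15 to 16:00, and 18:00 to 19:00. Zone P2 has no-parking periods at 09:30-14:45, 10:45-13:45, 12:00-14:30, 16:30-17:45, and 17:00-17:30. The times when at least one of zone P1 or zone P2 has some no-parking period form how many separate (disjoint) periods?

Merge the first list: 12:15–16:45, 18:00–19:00.
Merge the second list: 09:30–14:45, 16:30–17:45.
A ∪ B = 09:30–17:45, 18:00–19:00.
That is 2 disjoint pieces.

2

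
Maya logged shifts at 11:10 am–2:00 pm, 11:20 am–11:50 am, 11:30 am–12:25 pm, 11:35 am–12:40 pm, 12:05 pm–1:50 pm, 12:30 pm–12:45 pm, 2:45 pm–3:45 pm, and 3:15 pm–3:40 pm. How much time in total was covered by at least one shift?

Merged: 11:10 am-2:00 pm, 2:45 pm-3:45 pm.
Lengths: 2 h 50 min + 1 h = 3 h 50 min.

3 h 50 min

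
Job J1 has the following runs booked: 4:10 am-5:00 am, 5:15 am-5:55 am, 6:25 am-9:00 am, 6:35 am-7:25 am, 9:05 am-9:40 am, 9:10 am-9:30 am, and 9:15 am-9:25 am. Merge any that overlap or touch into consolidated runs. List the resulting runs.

5:15 am–5:55 am is disjoint → start new block.
6:25 am–9:00 am is disjoint → start new block.
6:35 am–7:25 am overlaps/touches 6:25 am–9:00 am → extend to 6:25 am–9:00 am.
9:05 am–9:40 am is disjoint → start new block.
9:10 am–9:30 am overlaps/touches 9:05 am–9:40 am → extend to 9:05 am–9:40 am.
9:15 am–9:25 am overlaps/touches 9:05 am–9:40 am → extend to 9:05 am–9:40 am.

4:10 am–5:00 am, 5:15 am–5:55 am, 6:25 am–9:00 am, 9:05 am–9:40 am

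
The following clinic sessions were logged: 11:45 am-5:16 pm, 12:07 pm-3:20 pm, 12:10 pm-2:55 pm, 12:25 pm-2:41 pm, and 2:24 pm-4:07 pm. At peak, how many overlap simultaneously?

Walk the sorted start/end points keeping a running depth.
The depth first hits 5 at 2:24 pm.

5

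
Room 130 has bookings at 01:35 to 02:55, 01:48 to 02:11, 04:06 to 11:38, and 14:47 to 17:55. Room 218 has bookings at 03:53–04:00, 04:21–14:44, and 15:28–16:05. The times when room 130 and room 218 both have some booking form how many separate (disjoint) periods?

2

First set merges to 01:35-02:55, 04:06-11:38, 14:47-17:55.
A ∩ B = 04:21-11:38, 15:28-16:05.
That is 2 disjoint pieces.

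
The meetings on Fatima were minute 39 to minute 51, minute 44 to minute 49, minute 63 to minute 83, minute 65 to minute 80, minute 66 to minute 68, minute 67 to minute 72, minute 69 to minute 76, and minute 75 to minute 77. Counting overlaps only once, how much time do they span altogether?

Merged: minute 39 to minute 51, minute 63 to minute 83.
Lengths: 12 minutes + 20 minutes = 32 minutes.

32 minutes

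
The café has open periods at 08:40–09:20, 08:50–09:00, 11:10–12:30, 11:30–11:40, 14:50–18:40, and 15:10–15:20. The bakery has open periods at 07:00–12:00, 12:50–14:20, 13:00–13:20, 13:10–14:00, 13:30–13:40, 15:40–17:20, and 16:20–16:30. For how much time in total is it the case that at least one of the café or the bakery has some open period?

10 h 50 min

First set merges to 08:40-09:20, 11:10-12:30, 14:50-18:40.
Second set merges to 07:00-12:00, 12:50-14:20, 15:40-17:20.
A ∪ B = 07:00-12:30, 12:50-14:20, 14:50-18:40.
Total: 5 h 30 min + 1 h 30 min + 3 h 50 min = 10 h 50 min.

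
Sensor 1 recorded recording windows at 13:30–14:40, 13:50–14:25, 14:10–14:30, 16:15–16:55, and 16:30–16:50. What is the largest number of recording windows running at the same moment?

3

Walk the sorted start/end points keeping a running depth.
The depth first hits 3 at 14:10.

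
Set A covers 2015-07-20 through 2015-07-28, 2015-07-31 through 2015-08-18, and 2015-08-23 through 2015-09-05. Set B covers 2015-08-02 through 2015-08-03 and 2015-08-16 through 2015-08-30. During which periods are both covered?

2015-08-02 through 2015-08-03, 2015-08-16 through 2015-08-18, 2015-08-23 through 2015-08-30

2015-07-20 through 2015-07-28: no overlap with the second set.
2015-07-31 through 2015-08-18 meets the second set on 2015-08-02 through 2015-08-03, 2015-08-16 through 2015-08-18.
2015-08-23 through 2015-09-05 meets the second set on 2015-08-23 through 2015-08-30.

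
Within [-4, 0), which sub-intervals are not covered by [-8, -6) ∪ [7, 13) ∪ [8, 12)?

[-4, 0)

Covered (merged): [-8, -6), [7, 13).
Gaps within [-4, 0): [-4, 0).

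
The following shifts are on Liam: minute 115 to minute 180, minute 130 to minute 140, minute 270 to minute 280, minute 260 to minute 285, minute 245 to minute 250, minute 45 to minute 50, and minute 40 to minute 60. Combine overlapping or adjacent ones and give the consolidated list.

Sort by start: minute 40 to minute 60, minute 45 to minute 50, minute 115 to minute 180, minute 130 to minute 140, minute 245 to minute 250, minute 260 to minute 285, minute 270 to minute 280.
minute 45 to minute 50 overlaps/touches minute 40 to minute 60 → extend to minute 40 to minute 60.
minute 115 to minute 180 is disjoint → start new block.
minute 130 to minute 140 overlaps/touches minute 115 to minute 180 → extend to minute 115 to minute 180.
minute 245 to minute 250 is disjoint → start new block.
minute 260 to minute 285 is disjoint → start new block.
minute 270 to minute 280 overlaps/touches minute 260 to minute 285 → extend to minute 260 to minute 285.

minute 40 to minute 60, minute 115 to minute 180, minute 245 to minute 250, minute 260 to minute 285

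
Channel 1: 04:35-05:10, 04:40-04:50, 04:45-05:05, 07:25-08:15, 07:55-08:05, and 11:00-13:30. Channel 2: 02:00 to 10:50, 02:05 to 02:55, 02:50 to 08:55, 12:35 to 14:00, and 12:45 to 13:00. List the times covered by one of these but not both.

A, merged: 04:35–05:10, 07:25–08:15, 11:00–13:30.
B, merged: 02:00–10:50, 12:35–14:00.
Only in the first: 11:00–12:35.
Only in the second: 02:00–04:35, 05:10–07:25, 08:15–10:50, 13:30–14:00.
Together these are the periods covered by exactly one.

02:00–04:35, 05:10–07:25, 08:15–10:50, 11:00–12:35, 13:30–14:00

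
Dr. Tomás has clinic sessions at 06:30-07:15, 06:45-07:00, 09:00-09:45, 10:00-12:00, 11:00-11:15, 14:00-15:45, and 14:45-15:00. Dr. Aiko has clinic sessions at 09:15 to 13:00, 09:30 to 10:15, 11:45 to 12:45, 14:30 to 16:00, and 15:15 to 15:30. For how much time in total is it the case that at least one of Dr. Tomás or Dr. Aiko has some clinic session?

Merge the first list: 06:30–07:15, 09:00–09:45, 10:00–12:00, 14:00–15:45.
Merge the second list: 09:15–13:00, 14:30–16:00.
A ∪ B = 06:30–07:15, 09:00–13:00, 14:00–16:00.
Total: 45 min + 4 h + 2 h = 6 h 45 min.

6 h 45 min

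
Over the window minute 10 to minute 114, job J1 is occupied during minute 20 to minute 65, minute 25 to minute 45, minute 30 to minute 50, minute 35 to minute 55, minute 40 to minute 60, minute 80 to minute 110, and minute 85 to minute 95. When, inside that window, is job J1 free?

Covered (merged): minute 20 to minute 65, minute 80 to minute 110.
Uncovered inside minute 10 to minute 114: minute 10 to minute 20, minute 65 to minute 80, minute 110 to minute 114.

minute 10 to minute 20, minute 65 to minute 80, minute 110 to minute 114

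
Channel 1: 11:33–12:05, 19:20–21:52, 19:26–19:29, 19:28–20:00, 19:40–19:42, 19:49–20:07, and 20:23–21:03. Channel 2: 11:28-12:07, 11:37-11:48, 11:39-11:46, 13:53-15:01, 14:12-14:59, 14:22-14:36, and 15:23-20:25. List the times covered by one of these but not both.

11:28–11:33, 12:05–12:07, 13:53–15:01, 15:23–19:20, 20:25–21:52

First set merges to 11:33–12:05, 19:20–21:52.
Second set merges to 11:28–12:07, 13:53–15:01, 15:23–20:25.
Only in the first: 20:25–21:52.
Only in the second: 11:28–11:33, 12:05–12:07, 13:53–15:01, 15:23–19:20.
Together these are the periods covered by exactly one.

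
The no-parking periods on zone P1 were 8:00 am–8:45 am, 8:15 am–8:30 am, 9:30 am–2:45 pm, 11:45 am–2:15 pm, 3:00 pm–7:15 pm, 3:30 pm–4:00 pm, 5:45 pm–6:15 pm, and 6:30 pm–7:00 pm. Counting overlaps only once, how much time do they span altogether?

Merged: 8:00 am–8:45 am, 9:30 am–2:45 pm, 3:00 pm–7:15 pm.
Lengths: 45 min + 5 h 15 min + 4 h 15 min = 10 h 15 min.

10 h 15 min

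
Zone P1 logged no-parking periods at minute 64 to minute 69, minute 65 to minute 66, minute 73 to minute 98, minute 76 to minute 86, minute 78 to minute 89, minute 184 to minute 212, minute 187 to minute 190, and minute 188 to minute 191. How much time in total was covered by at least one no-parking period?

58 minutes

Merged: minute 64 to minute 69, minute 73 to minute 98, minute 184 to minute 212.
Lengths: 5 minutes + 25 minutes + 28 minutes = 58 minutes.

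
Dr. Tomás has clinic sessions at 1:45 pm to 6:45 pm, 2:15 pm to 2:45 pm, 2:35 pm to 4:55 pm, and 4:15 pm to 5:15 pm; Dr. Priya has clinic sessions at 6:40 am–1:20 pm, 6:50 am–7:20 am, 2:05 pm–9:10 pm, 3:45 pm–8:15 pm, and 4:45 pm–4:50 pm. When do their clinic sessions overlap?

2:05 pm-6:45 pm

Merge the first list: 1:45 pm-6:45 pm.
Merge the second list: 6:40 am-1:20 pm, 2:05 pm-9:10 pm.
1:45 pm-6:45 pm overlaps B on 2:05 pm-6:45 pm.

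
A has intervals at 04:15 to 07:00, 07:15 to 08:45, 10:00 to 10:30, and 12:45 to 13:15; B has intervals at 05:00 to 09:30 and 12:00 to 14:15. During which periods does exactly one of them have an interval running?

04:15-05:00, 07:00-07:15, 08:45-09:30, 10:00-10:30, 12:00-12:45, 13:15-14:15

A but not B: 04:15-05:00, 10:00-10:30.
B but not A: 07:00-07:15, 08:45-09:30, 12:00-12:45, 13:15-14:15.
Combining gives A △ B.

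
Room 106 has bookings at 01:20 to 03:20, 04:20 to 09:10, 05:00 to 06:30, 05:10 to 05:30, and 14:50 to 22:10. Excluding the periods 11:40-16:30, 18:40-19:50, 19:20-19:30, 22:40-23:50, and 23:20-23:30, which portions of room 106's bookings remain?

First set merges to 01:20–03:20, 04:20–09:10, 14:50–22:10.
Second set merges to 11:40–16:30, 18:40–19:50, 22:40–23:50.
01:20–03:20: nothing removed.
04:20–09:10: nothing removed.
14:50–22:10 \ B = 16:30–18:40, 19:50–22:10.

01:20–03:20, 04:20–09:10, 16:30–18:40, 19:50–22:10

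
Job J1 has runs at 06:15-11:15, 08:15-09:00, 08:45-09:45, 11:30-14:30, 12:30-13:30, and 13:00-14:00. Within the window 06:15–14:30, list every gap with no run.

11:15-11:30

Covered (merged): 06:15-11:15, 11:30-14:30.
Gaps within 06:15-14:30: 11:15-11:30.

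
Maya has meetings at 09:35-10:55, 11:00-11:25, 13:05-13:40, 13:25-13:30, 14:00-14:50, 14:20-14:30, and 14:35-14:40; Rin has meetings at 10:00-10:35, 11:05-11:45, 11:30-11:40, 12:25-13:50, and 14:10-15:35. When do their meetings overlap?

First set merges to 09:35–10:55, 11:00–11:25, 13:05–13:40, 14:00–14:50.
Second set merges to 10:00–10:35, 11:05–11:45, 12:25–13:50, 14:10–15:35.
09:35–10:55 overlaps B on 10:00–10:35.
11:00–11:25 overlaps B on 11:05–11:25.
13:05–13:40 overlaps B on 13:05–13:40.
14:00–14:50 overlaps B on 14:10–14:50.

10:00–10:35, 11:05–11:25, 13:05–13:40, 14:10–14:50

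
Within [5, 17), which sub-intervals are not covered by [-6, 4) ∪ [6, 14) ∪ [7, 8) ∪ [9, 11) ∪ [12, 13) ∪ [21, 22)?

After merging, the occupied span is [-6, 4), [6, 14), [21, 22).
Complement within [5, 17): [5, 6), [14, 17).

[5, 6) ∪ [14, 17)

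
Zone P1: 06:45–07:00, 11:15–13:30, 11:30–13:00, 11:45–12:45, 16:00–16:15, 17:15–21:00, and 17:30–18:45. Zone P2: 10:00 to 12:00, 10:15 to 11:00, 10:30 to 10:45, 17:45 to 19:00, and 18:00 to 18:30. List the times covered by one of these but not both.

A, merged: 06:45-07:00, 11:15-13:30, 16:00-16:15, 17:15-21:00.
B, merged: 10:00-12:00, 17:45-19:00.
A but not B: 06:45-07:00, 12:00-13:30, 16:00-16:15, 17:15-17:45, 19:00-21:00.
B but not A: 10:00-11:15.
Combining gives A △ B.

06:45-07:00, 10:00-11:15, 12:00-13:30, 16:00-16:15, 17:15-17:45, 19:00-21:00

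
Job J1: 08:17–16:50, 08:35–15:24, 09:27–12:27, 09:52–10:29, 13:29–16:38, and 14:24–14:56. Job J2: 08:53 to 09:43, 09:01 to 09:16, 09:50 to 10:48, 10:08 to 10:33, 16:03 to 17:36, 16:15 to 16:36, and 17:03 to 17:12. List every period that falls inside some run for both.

First set merges to 08:17–16:50.
Second set merges to 08:53–09:43, 09:50–10:48, 16:03–17:36.
08:17–16:50 overlaps B on 08:53–09:43, 09:50–10:48, 16:03–16:50.

08:53–09:43, 09:50–10:48, 16:03–16:50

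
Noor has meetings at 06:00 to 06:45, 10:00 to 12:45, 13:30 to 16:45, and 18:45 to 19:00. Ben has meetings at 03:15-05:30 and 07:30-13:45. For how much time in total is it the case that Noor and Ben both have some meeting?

A ∩ B = 10:00–12:45, 13:30–13:45.
Total: 2 h 45 min + 15 min = 3 h.

3 h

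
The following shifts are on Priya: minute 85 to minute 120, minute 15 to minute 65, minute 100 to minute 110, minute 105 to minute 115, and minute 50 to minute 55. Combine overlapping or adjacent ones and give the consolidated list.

Sort by start: minute 15 to minute 65, minute 50 to minute 55, minute 85 to minute 120, minute 100 to minute 110, minute 105 to minute 115.
minute 50 to minute 55 overlaps/touches minute 15 to minute 65 → extend to minute 15 to minute 65.
minute 85 to minute 120 is disjoint → start new block.
minute 100 to minute 110 overlaps/touches minute 85 to minute 120 → extend to minute 85 to minute 120.
minute 105 to minute 115 overlaps/touches minute 85 to minute 120 → extend to minute 85 to minute 120.

minute 15 to minute 65, minute 85 to minute 120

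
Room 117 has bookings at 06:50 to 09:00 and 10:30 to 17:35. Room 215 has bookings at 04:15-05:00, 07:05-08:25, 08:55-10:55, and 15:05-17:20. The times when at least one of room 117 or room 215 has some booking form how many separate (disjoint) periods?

A ∪ B = 04:15–05:00, 06:50–17:35.
That is 2 disjoint pieces.

2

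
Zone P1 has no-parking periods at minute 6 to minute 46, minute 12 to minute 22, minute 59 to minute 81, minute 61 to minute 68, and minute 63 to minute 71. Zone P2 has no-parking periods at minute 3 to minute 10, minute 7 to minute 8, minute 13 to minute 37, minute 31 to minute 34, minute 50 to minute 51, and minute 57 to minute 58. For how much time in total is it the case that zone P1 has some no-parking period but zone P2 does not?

A, merged: minute 6 to minute 46, minute 59 to minute 81.
B, merged: minute 3 to minute 10, minute 13 to minute 37, minute 50 to minute 51, minute 57 to minute 58.
A \ B = minute 10 to minute 13, minute 37 to minute 46, minute 59 to minute 81.
Total: 3 minutes + 9 minutes + 22 minutes = 34 minutes.

34 minutes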